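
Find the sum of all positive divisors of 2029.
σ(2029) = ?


Divisors of 2029: 1, 2029
Sum = 1 + 2029 = 2030

σ(2029) = 2030


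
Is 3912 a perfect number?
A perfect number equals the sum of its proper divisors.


Proper divisors of 3912: 1, 2, 3, 4, 6, 8, 12, 24, 163, 326, 489, 652, 978, 1304, 1956
Sum = 1 + 2 + 3 + 4 + 6 + 8 + 12 + 24 + 163 + 326 + 489 + 652 + 978 + 1304 + 1956 = 5928

No, 3912 is not perfect (5928 ≠ 3912)


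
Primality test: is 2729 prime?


Check divisors up to sqrt(2729) = 52.2398
No divisors found.
2729 is prime.

Yes, 2729 is prime


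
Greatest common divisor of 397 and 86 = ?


397 = 4 * 86 + 53
86 = 1 * 53 + 33
53 = 1 * 33 + 20
33 = 1 * 20 + 13
20 = 1 * 13 + 7
13 = 1 * 7 + 6
7 = 1 * 6 + 1
6 = 6 * 1 + 0
GCD = 1


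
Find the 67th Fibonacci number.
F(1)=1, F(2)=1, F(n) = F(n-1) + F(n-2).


Sequence: 1, 1, 2, 3, 5, 8, 13, 21, 34, 55, 89, 144, 233, 377, 610, 987, 1597, 2584, 4181, 6765, 10946, 17711, 28657, 46368, 75025, 121393, 196418, 317811, 514229, 832040, 1346269, 2178309, 3524578, 5702887, 9227465, 14930352, 24157817, 39088169, 63245986, 102334155, 165580141, 267914296, 433494437, 701408733, 1134903170, 1836311903, 2971215073, 4807526976, 7778742049, 12586269025, 20365011074, 32951280099, 53316291173, 86267571272, 139583862445, 225851433717, 365435296162, 591286729879, 956722026041, 1548008755920, 2504730781961, 4052739537881, 6557470319842, 10610209857723, 17167680177565, 27777890035288, 44945570212853
F(67) = 44945570212853


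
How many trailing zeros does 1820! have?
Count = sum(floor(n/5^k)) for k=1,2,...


floor(1820/5) = 364
floor(1820/25) = 72
floor(1820/125) = 14
floor(1820/625) = 2
Total = 452

452 trailing zeros


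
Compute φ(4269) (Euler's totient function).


4269 = 3 × 1423
Prime factors: 3, 1423
φ(4269) = 4269 × (1-1/3) × (1-1/1423)
= 4269 × 2/3 × 1422/1423 = 2844

φ(4269) = 2844


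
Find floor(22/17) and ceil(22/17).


22/17 = 1.2941
floor = 1
ceil = 2

floor = 1, ceil = 2


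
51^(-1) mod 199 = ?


Use the extended Euclidean algorithm on (199, 51); each row r = 199*s + 51*t:
r=199, s=1, t=0
r=51, s=0, t=1
q=3: r=46, s=1, t=-3   [199*(1) + 51*(-3) = 46]
q=1: r=5, s=-1, t=4   [199*(-1) + 51*(4) = 5]
q=9: r=1, s=10, t=-39   [199*(10) + 51*(-39) = 1]
q=5: r=0, s=-51, t=199   [199*(-51) + 51*(199) = 0]
GCD = 1 with t = -39, so 51*(-39) ≡ 1 (mod 199)
Inverse = -39 mod 199 = 160
Check: 51 * 160 = 8160 ≡ 1 (mod 199)

51^(-1) ≡ 160 (mod 199)


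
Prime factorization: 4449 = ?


4449 / 3 = 1483
1483 / 1483 = 1
4449 = 3 × 1483


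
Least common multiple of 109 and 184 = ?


GCD(109, 184) = 1
LCM = 109*184/1 = 20056/1 = 20056

LCM = 20056


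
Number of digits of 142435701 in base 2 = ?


142435701 in base 2 = 1000011111010110010101110101
Number of digits = 28

28 digits (base 2)


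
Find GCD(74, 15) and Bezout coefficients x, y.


Tabular extended Euclidean (each row: r = 74*s + 15*t):
r=74, s=1, t=0
r=15, s=0, t=1
q=4: r=14, s=1, t=-4   [74*(1) + 15*(-4) = 14]
q=1: r=1, s=-1, t=5   [74*(-1) + 15*(5) = 1]
q=14: r=0, s=15, t=-74   [74*(15) + 15*(-74) = 0]
GCD = 1; from the row with r=1: x=-1, y=5
Check: 74*(-1) + 15*(5) = -74 + 75 = 1

GCD = 1, x = -1, y = 5


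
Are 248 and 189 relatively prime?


Euclidean algorithm:
248 = 1 * 189 + 59
189 = 3 * 59 + 12
59 = 4 * 12 + 11
12 = 1 * 11 + 1
11 = 11 * 1 + 0
GCD(248, 189) = 1

Yes, coprime (GCD = 1)


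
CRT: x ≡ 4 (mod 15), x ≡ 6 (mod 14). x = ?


M = 15*14 = 210
M1 = M/15 = 14, M2 = M/14 = 15
M1^(-1) mod 15 = 14, M2^(-1) mod 14 = 1
x = 4*14*14 + 6*15*1 = 874
874 mod 210 = 34
Check: 34 mod 15 = 4 ✓, 34 mod 14 = 6 ✓

x ≡ 34 (mod 210)


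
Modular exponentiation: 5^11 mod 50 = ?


5^1 mod 50 = 5
5^2 mod 50 = 25
5^3 mod 50 = 25
5^4 mod 50 = 25
5^5 mod 50 = 25
5^6 mod 50 = 25
5^7 mod 50 = 25
5^8 mod 50 = 25
5^9 mod 50 = 25
5^10 mod 50 = 25
5^11 mod 50 = 25


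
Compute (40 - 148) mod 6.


40 - 148 = -108
-108 mod 6 = 0


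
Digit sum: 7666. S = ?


7 + 6 + 6 + 6 = 25


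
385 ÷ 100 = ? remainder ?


385 = 100 * 3 + 85
Check: 300 + 85 = 385

q = 3, r = 85


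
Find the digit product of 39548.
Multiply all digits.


3 × 9 × 5 × 4 × 8 = 4320


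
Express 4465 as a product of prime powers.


4465 / 5 = 893
893 / 19 = 47
47 / 47 = 1
4465 = 5 × 19 × 47


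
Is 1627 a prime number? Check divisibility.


Check divisors up to sqrt(1627) = 40.3361
No divisors found.
1627 is prime.

Yes, 1627 is prime


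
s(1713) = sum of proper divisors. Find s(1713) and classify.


Proper divisors: 1, 3, 571
Sum = 1 + 3 + 571 = 575
575 < 1713 → deficient

s(1713) = 575 (deficient)


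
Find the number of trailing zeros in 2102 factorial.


floor(2102/5) = 420
floor(2102/25) = 84
floor(2102/125) = 16
floor(2102/625) = 3
Total = 523

523 trailing zeros


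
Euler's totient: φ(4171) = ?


4171 = 43 × 97
Prime factors: 43, 97
φ(4171) = 4171 × (1-1/43) × (1-1/97)
= 4171 × 42/43 × 96/97 = 4032

φ(4171) = 4032


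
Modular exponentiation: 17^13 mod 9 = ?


17^1 mod 9 = 8
17^2 mod 9 = 1
17^3 mod 9 = 8
17^4 mod 9 = 1
17^5 mod 9 = 8
17^6 mod 9 = 1
17^7 mod 9 = 8
17^8 mod 9 = 1
17^9 mod 9 = 8
17^10 mod 9 = 1
17^11 mod 9 = 8
17^12 mod 9 = 1
17^13 mod 9 = 8


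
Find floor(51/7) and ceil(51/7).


51/7 = 7.2857
floor = 7
ceil = 8

floor = 7, ceil = 8


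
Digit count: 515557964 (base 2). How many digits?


515557964 in base 2 = 11110101110101100101001001100
Number of digits = 29

29 digits (base 2)


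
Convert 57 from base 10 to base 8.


57 (base 10) = 57 (decimal)
57 (decimal) = 71 (base 8)


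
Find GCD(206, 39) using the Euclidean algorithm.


206 = 5 * 39 + 11
39 = 3 * 11 + 6
11 = 1 * 6 + 5
6 = 1 * 5 + 1
5 = 5 * 1 + 0
GCD = 1


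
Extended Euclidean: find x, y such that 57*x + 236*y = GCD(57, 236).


Tabular extended Euclidean (each row: r = 57*s + 236*t):
r=57, s=1, t=0
r=236, s=0, t=1
q=0: r=57, s=1, t=0   [57*(1) + 236*(0) = 57]
q=4: r=8, s=-4, t=1   [57*(-4) + 236*(1) = 8]
q=7: r=1, s=29, t=-7   [57*(29) + 236*(-7) = 1]
q=8: r=0, s=-236, t=57   [57*(-236) + 236*(57) = 0]
GCD = 1; from the row with r=1: x=29, y=-7
Check: 57*(29) + 236*(-7) = 1653 - 1652 = 1

GCD = 1, x = 29, y = -7


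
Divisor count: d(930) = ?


930 = 2^1 × 3^1 × 5^1 × 31^1
d(930) = (1+1) × (1+1) × (1+1) × (1+1) = 16

16 divisors


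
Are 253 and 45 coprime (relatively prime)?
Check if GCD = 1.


Euclidean algorithm:
253 = 5 * 45 + 28
45 = 1 * 28 + 17
28 = 1 * 17 + 11
17 = 1 * 11 + 6
11 = 1 * 6 + 5
6 = 1 * 5 + 1
5 = 5 * 1 + 0
GCD(253, 45) = 1

Yes, coprime (GCD = 1)


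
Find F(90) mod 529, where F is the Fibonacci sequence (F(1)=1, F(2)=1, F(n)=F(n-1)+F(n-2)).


F(k) mod 529 for k=1..90:
1, 1, 2, 3, 5, 8, 13, 21, 34, 55, 89, 144, 233, 377, 81, 458, 10, 468, 478, 417, 366, 254, 91, 345, 436, 252, 159, 411, 41, 452, 493, 416, 380, 267, 118, 385, 503, 359, 333, 163, 496, 130, 97, 227, 324, 22, 346, 368, 185, 24, 209, 233, 442, 146, 59, 205, 264, 469, 204, 144, 348, 492, 311, 274, 56, 330, 386, 187, 44, 231, 275, 506, 252, 229, 481, 181, 133, 314, 447, 232, 150, 382, 3, 385, 388, 244, 103, 347, 450, 268
F(90) mod 529 = 268


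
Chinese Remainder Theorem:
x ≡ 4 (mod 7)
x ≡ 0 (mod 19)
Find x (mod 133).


M = 7*19 = 133
M1 = M/7 = 19, M2 = M/19 = 7
M1^(-1) mod 7 = 3, M2^(-1) mod 19 = 11
x = 4*19*3 + 0*7*11 = 228
228 mod 133 = 95
Check: 95 mod 7 = 4 ✓, 95 mod 19 = 0 ✓

x ≡ 95 (mod 133)


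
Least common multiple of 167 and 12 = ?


GCD(167, 12) = 1
LCM = 167*12/1 = 2004/1 = 2004

LCM = 2004


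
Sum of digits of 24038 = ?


2 + 4 + 0 + 3 + 8 = 17


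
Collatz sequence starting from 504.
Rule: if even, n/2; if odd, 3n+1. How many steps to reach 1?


504 → 252 → 126 → 63 → 190 → 95 → 286 → 143 → 430 → 215 → 646 → 323 → 970 → 485 → 1456 → 728 → 364 → 182 → 91 → 274 → 137 → 412 → 206 → 103 → 310 → 155 → 466 → 233 → 700 → 350 → 175 → 526 → 263 → 790 → 395 → 1186 → 593 → 1780 → 890 → 445 → 1336 → 668 → 334 → 167 → 502 → 251 → 754 → 377 → 1132 → 566 → 283 → 850 → 425 → 1276 → 638 → 319 → 958 → 479 → 1438 → 719 → 2158 → 1079 → 3238 → 1619 → 4858 → 2429 → 7288 → 3644 → 1822 → 911 → 2734 → 1367 → 4102 → 2051 → 6154 → 3077 → 9232 → 4616 → 2308 → 1154 → 577 → 1732 → 866 → 433 → 1300 → 650 → 325 → 976 → 488 → 244 → 122 → 61 → 184 → 92 → 46 → 23 → 70 → 35 → 106 → 53 → 160 → 80 → 40 → 20 → 10 → 5 → 16 → 8 → 4 → 2 → 1
Total steps = 110

110 steps


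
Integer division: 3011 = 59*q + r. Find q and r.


3011 = 59 * 51 + 2
Check: 3009 + 2 = 3011

q = 51, r = 2


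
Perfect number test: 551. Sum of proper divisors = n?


Proper divisors of 551: 1, 19, 29
Sum = 1 + 19 + 29 = 49

No, 551 is not perfect (49 ≠ 551)


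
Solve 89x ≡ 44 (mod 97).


GCD(89, 97) = 1, unique solution
a^(-1) mod 97 = 12
x = 12 * 44 mod 97 = 43

x ≡ 43 (mod 97)


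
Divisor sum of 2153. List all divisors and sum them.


Divisors of 2153: 1, 2153
Sum = 1 + 2153 = 2154

σ(2153) = 2154


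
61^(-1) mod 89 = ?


Use the extended Euclidean algorithm on (89, 61); each row r = 89*s + 61*t:
r=89, s=1, t=0
r=61, s=0, t=1
q=1: r=28, s=1, t=-1   [89*(1) + 61*(-1) = 28]
q=2: r=5, s=-2, t=3   [89*(-2) + 61*(3) = 5]
q=5: r=3, s=11, t=-16   [89*(11) + 61*(-16) = 3]
q=1: r=2, s=-13, t=19   [89*(-13) + 61*(19) = 2]
q=1: r=1, s=24, t=-35   [89*(24) + 61*(-35) = 1]
q=2: r=0, s=-61, t=89   [89*(-61) + 61*(89) = 0]
GCD = 1 with t = -35, so 61*(-35) ≡ 1 (mod 89)
Inverse = -35 mod 89 = 54
Check: 61 * 54 = 3294 ≡ 1 (mod 89)

61^(-1) ≡ 54 (mod 89)


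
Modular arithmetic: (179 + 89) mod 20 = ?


179 + 89 = 268
268 mod 20 = 8


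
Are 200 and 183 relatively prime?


Euclidean algorithm:
200 = 1 * 183 + 17
183 = 10 * 17 + 13
17 = 1 * 13 + 4
13 = 3 * 4 + 1
4 = 4 * 1 + 0
GCD(200, 183) = 1

Yes, coprime (GCD = 1)


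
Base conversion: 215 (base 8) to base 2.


215 (base 8) = 141 (decimal)
141 (decimal) = 10001101 (base 2)


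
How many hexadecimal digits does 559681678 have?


559681678 in base 16 = 215C108E
Number of digits = 8

8 digits (base 16)


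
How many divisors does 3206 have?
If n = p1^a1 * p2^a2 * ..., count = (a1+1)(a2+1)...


3206 = 2^1 × 7^1 × 229^1
d(3206) = (1+1) × (1+1) × (1+1) = 8

8 divisors


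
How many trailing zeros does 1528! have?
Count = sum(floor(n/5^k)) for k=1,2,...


floor(1528/5) = 305
floor(1528/25) = 61
floor(1528/125) = 12
floor(1528/625) = 2
Total = 380

380 trailing zeros


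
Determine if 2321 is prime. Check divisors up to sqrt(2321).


2321 / 11 = 211 (exact division)
2321 is NOT prime.

No, 2321 is not prime


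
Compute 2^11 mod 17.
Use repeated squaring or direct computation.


2^1 mod 17 = 2
2^2 mod 17 = 4
2^3 mod 17 = 8
2^4 mod 17 = 16
2^5 mod 17 = 15
2^6 mod 17 = 13
2^7 mod 17 = 9
2^8 mod 17 = 1
2^9 mod 17 = 2
2^10 mod 17 = 4
2^11 mod 17 = 8


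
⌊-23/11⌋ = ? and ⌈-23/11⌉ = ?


-23/11 = -2.0909
floor = -3
ceil = -2

floor = -3, ceil = -2


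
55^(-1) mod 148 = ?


Use the extended Euclidean algorithm on (148, 55); each row r = 148*s + 55*t:
r=148, s=1, t=0
r=55, s=0, t=1
q=2: r=38, s=1, t=-2   [148*(1) + 55*(-2) = 38]
q=1: r=17, s=-1, t=3   [148*(-1) + 55*(3) = 17]
q=2: r=4, s=3, t=-8   [148*(3) + 55*(-8) = 4]
q=4: r=1, s=-13, t=35   [148*(-13) + 55*(35) = 1]
q=4: r=0, s=55, t=-148   [148*(55) + 55*(-148) = 0]
GCD = 1 with t = 35, so 55*(35) ≡ 1 (mod 148)
Inverse = 35 mod 148 = 35
Check: 55 * 35 = 1925 ≡ 1 (mod 148)

55^(-1) ≡ 35 (mod 148)


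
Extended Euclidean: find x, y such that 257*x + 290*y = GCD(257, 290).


Tabular extended Euclidean (each row: r = 257*s + 290*t):
r=257, s=1, t=0
r=290, s=0, t=1
q=0: r=257, s=1, t=0   [257*(1) + 290*(0) = 257]
q=1: r=33, s=-1, t=1   [257*(-1) + 290*(1) = 33]
q=7: r=26, s=8, t=-7   [257*(8) + 290*(-7) = 26]
q=1: r=7, s=-9, t=8   [257*(-9) + 290*(8) = 7]
q=3: r=5, s=35, t=-31   [257*(35) + 290*(-31) = 5]
q=1: r=2, s=-44, t=39   [257*(-44) + 290*(39) = 2]
q=2: r=1, s=123, t=-109   [257*(123) + 290*(-109) = 1]
q=2: r=0, s=-290, t=257   [257*(-290) + 290*(257) = 0]
GCD = 1; from the row with r=1: x=123, y=-109
Check: 257*(123) + 290*(-109) = 31611 - 31610 = 1

GCD = 1, x = 123, y = -109


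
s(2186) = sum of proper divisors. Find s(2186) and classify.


Proper divisors: 1, 2, 1093
Sum = 1 + 2 + 1093 = 1096
1096 < 2186 → deficient

s(2186) = 1096 (deficient)


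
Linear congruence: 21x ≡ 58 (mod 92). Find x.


GCD(21, 92) = 1, unique solution
a^(-1) mod 92 = 57
x = 57 * 58 mod 92 = 86

x ≡ 86 (mod 92)


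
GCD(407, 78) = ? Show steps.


407 = 5 * 78 + 17
78 = 4 * 17 + 10
17 = 1 * 10 + 7
10 = 1 * 7 + 3
7 = 2 * 3 + 1
3 = 3 * 1 + 0
GCD = 1


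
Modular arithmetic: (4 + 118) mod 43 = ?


4 + 118 = 122
122 mod 43 = 36


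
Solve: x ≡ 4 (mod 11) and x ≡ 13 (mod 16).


M = 11*16 = 176
M1 = M/11 = 16, M2 = M/16 = 11
M1^(-1) mod 11 = 9, M2^(-1) mod 16 = 3
x = 4*16*9 + 13*11*3 = 1005
1005 mod 176 = 125
Check: 125 mod 11 = 4 ✓, 125 mod 16 = 13 ✓

x ≡ 125 (mod 176)


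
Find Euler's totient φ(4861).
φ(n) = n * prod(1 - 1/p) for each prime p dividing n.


4861 = 4861
Prime factors: 4861
φ(4861) = 4861 × (1-1/4861)
= 4861 × 4860/4861 = 4860

φ(4861) = 4860


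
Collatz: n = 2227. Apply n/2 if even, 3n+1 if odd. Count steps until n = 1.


2227 → 6682 → 3341 → 10024 → 5012 → 2506 → 1253 → 3760 → 1880 → 940 → 470 → 235 → 706 → 353 → 1060 → 530 → 265 → 796 → 398 → 199 → 598 → 299 → 898 → 449 → 1348 → 674 → 337 → 1012 → 506 → 253 → 760 → 380 → 190 → 95 → 286 → 143 → 430 → 215 → 646 → 323 → 970 → 485 → 1456 → 728 → 364 → 182 → 91 → 274 → 137 → 412 → 206 → 103 → 310 → 155 → 466 → 233 → 700 → 350 → 175 → 526 → 263 → 790 → 395 → 1186 → 593 → 1780 → 890 → 445 → 1336 → 668 → 334 → 167 → 502 → 251 → 754 → 377 → 1132 → 566 → 283 → 850 → 425 → 1276 → 638 → 319 → 958 → 479 → 1438 → 719 → 2158 → 1079 → 3238 → 1619 → 4858 → 2429 → 7288 → 3644 → 1822 → 911 → 2734 → 1367 → 4102 → 2051 → 6154 → 3077 → 9232 → 4616 → 2308 → 1154 → 577 → 1732 → 866 → 433 → 1300 → 650 → 325 → 976 → 488 → 244 → 122 → 61 → 184 → 92 → 46 → 23 → 70 → 35 → 106 → 53 → 160 → 80 → 40 → 20 → 10 → 5 → 16 → 8 → 4 → 2 → 1
Total steps = 138

138 steps


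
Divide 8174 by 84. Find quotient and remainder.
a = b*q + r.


8174 = 84 * 97 + 26
Check: 8148 + 26 = 8174

q = 97, r = 26


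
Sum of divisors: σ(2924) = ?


Divisors of 2924: 1, 2, 4, 17, 34, 43, 68, 86, 172, 731, 1462, 2924
Sum = 1 + 2 + 4 + 17 + 34 + 43 + 68 + 86 + 172 + 731 + 1462 + 2924 = 5544

σ(2924) = 5544


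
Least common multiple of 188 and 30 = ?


GCD(188, 30) = 2
LCM = 188*30/2 = 5640/2 = 2820

LCM = 2820


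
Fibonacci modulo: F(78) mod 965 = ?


F(k) mod 965 for k=1..78:
1, 1, 2, 3, 5, 8, 13, 21, 34, 55, 89, 144, 233, 377, 610, 22, 632, 654, 321, 10, 331, 341, 672, 48, 720, 768, 523, 326, 849, 210, 94, 304, 398, 702, 135, 837, 7, 844, 851, 730, 616, 381, 32, 413, 445, 858, 338, 231, 569, 800, 404, 239, 643, 882, 560, 477, 72, 549, 621, 205, 826, 66, 892, 958, 885, 878, 798, 711, 544, 290, 834, 159, 28, 187, 215, 402, 617, 54
F(78) mod 965 = 54


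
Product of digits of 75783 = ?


7 × 5 × 7 × 8 × 3 = 5880


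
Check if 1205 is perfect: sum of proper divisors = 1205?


Proper divisors of 1205: 1, 5, 241
Sum = 1 + 5 + 241 = 247

No, 1205 is not perfect (247 ≠ 1205)


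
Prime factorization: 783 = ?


783 / 3 = 261
261 / 3 = 87
87 / 3 = 29
29 / 29 = 1
783 = 3^3 × 29


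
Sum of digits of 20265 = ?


2 + 0 + 2 + 6 + 5 = 15


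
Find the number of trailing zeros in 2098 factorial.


floor(2098/5) = 419
floor(2098/25) = 83
floor(2098/125) = 16
floor(2098/625) = 3
Total = 521

521 trailing zeros


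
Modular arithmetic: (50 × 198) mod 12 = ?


50 × 198 = 9900
9900 mod 12 = 0


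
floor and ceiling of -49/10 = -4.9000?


-49/10 = -4.9000
floor = -5
ceil = -4

floor = -5, ceil = -4


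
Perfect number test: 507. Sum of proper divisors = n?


Proper divisors of 507: 1, 3, 13, 39, 169
Sum = 1 + 3 + 13 + 39 + 169 = 225

No, 507 is not perfect (225 ≠ 507)


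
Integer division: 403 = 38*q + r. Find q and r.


403 = 38 * 10 + 23
Check: 380 + 23 = 403

q = 10, r = 23


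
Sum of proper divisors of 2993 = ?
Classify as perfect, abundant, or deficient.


Proper divisors: 1, 41, 73
Sum = 1 + 41 + 73 = 115
115 < 2993 → deficient

s(2993) = 115 (deficient)


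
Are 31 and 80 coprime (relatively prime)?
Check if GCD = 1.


Euclidean algorithm:
80 = 2 * 31 + 18
31 = 1 * 18 + 13
18 = 1 * 13 + 5
13 = 2 * 5 + 3
5 = 1 * 3 + 2
3 = 1 * 2 + 1
2 = 2 * 1 + 0
GCD(31, 80) = 1

Yes, coprime (GCD = 1)


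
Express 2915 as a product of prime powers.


2915 / 5 = 583
583 / 11 = 53
53 / 53 = 1
2915 = 5 × 11 × 53


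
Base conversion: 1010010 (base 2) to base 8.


1010010 (base 2) = 82 (decimal)
82 (decimal) = 122 (base 8)


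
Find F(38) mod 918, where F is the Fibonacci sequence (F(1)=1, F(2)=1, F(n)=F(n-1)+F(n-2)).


F(k) mod 918 for k=1..38:
1, 1, 2, 3, 5, 8, 13, 21, 34, 55, 89, 144, 233, 377, 610, 69, 679, 748, 509, 339, 848, 269, 199, 468, 667, 217, 884, 183, 149, 332, 481, 813, 376, 271, 647, 0, 647, 647
F(38) mod 918 = 647


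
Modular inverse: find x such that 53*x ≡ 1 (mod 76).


Use the extended Euclidean algorithm on (76, 53); each row r = 76*s + 53*t:
r=76, s=1, t=0
r=53, s=0, t=1
q=1: r=23, s=1, t=-1   [76*(1) + 53*(-1) = 23]
q=2: r=7, s=-2, t=3   [76*(-2) + 53*(3) = 7]
q=3: r=2, s=7, t=-10   [76*(7) + 53*(-10) = 2]
q=3: r=1, s=-23, t=33   [76*(-23) + 53*(33) = 1]
q=2: r=0, s=53, t=-76   [76*(53) + 53*(-76) = 0]
GCD = 1 with t = 33, so 53*(33) ≡ 1 (mod 76)
Inverse = 33 mod 76 = 33
Check: 53 * 33 = 1749 ≡ 1 (mod 76)

53^(-1) ≡ 33 (mod 76)


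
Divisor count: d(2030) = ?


2030 = 2^1 × 5^1 × 7^1 × 29^1
d(2030) = (1+1) × (1+1) × (1+1) × (1+1) = 16

16 divisors


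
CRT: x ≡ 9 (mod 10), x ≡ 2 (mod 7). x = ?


M = 10*7 = 70
M1 = M/10 = 7, M2 = M/7 = 10
M1^(-1) mod 10 = 3, M2^(-1) mod 7 = 5
x = 9*7*3 + 2*10*5 = 289
289 mod 70 = 9
Check: 9 mod 10 = 9 ✓, 9 mod 7 = 2 ✓

x ≡ 9 (mod 70)


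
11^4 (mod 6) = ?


11^1 mod 6 = 5
11^2 mod 6 = 1
11^3 mod 6 = 5
11^4 mod 6 = 1


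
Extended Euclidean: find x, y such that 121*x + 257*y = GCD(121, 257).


Tabular extended Euclidean (each row: r = 121*s + 257*t):
r=121, s=1, t=0
r=257, s=0, t=1
q=0: r=121, s=1, t=0   [121*(1) + 257*(0) = 121]
q=2: r=15, s=-2, t=1   [121*(-2) + 257*(1) = 15]
q=8: r=1, s=17, t=-8   [121*(17) + 257*(-8) = 1]
q=15: r=0, s=-257, t=121   [121*(-257) + 257*(121) = 0]
GCD = 1; from the row with r=1: x=17, y=-8
Check: 121*(17) + 257*(-8) = 2057 - 2056 = 1

GCD = 1, x = 17, y = -8


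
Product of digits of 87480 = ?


8 × 7 × 4 × 8 × 0 = 0


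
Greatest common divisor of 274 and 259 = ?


274 = 1 * 259 + 15
259 = 17 * 15 + 4
15 = 3 * 4 + 3
4 = 1 * 3 + 1
3 = 3 * 1 + 0
GCD = 1


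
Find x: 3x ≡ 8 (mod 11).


GCD(3, 11) = 1, unique solution
a^(-1) mod 11 = 4
x = 4 * 8 mod 11 = 10

x ≡ 10 (mod 11)


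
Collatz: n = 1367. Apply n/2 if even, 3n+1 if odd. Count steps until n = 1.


1367 → 4102 → 2051 → 6154 → 3077 → 9232 → 4616 → 2308 → 1154 → 577 → 1732 → 866 → 433 → 1300 → 650 → 325 → 976 → 488 → 244 → 122 → 61 → 184 → 92 → 46 → 23 → 70 → 35 → 106 → 53 → 160 → 80 → 40 → 20 → 10 → 5 → 16 → 8 → 4 → 2 → 1
Total steps = 39

39 steps


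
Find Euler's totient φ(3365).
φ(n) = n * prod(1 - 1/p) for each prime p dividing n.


3365 = 5 × 673
Prime factors: 5, 673
φ(3365) = 3365 × (1-1/5) × (1-1/673)
= 3365 × 4/5 × 672/673 = 2688

φ(3365) = 2688


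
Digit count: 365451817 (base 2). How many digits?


365451817 in base 2 = 10101110010000101101000101001
Number of digits = 29

29 digits (base 2)


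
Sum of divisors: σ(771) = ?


Divisors of 771: 1, 3, 257, 771
Sum = 1 + 3 + 257 + 771 = 1032

σ(771) = 1032


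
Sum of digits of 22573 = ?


2 + 2 + 5 + 7 + 3 = 19


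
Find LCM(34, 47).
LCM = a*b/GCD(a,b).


GCD(34, 47) = 1
LCM = 34*47/1 = 1598/1 = 1598

LCM = 1598


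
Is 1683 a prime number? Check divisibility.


1683 / 3 = 561 (exact division)
1683 is NOT prime.

No, 1683 is not prime


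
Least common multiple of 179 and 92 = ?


GCD(179, 92) = 1
LCM = 179*92/1 = 16468/1 = 16468

LCM = 16468


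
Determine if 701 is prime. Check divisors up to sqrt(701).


Check divisors up to sqrt(701) = 26.4764
No divisors found.
701 is prime.

Yes, 701 is prime


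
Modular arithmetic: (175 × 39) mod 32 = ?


175 × 39 = 6825
6825 mod 32 = 9


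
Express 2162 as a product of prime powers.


2162 / 2 = 1081
1081 / 23 = 47
47 / 47 = 1
2162 = 2 × 23 × 47


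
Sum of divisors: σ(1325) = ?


Divisors of 1325: 1, 5, 25, 53, 265, 1325
Sum = 1 + 5 + 25 + 53 + 265 + 1325 = 1674

σ(1325) = 1674


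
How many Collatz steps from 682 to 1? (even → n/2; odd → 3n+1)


682 → 341 → 1024 → 512 → 256 → 128 → 64 → 32 → 16 → 8 → 4 → 2 → 1
Total steps = 12

12 steps


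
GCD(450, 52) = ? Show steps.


450 = 8 * 52 + 34
52 = 1 * 34 + 18
34 = 1 * 18 + 16
18 = 1 * 16 + 2
16 = 8 * 2 + 0
GCD = 2


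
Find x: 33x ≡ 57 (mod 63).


GCD(33, 63) = 3 divides 57
Divide: 11x ≡ 19 (mod 21)
x ≡ 17 (mod 21)


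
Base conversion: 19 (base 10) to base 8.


19 (base 10) = 19 (decimal)
19 (decimal) = 23 (base 8)


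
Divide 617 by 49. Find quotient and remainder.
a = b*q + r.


617 = 49 * 12 + 29
Check: 588 + 29 = 617

q = 12, r = 29


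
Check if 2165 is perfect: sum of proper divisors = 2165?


Proper divisors of 2165: 1, 5, 433
Sum = 1 + 5 + 433 = 439

No, 2165 is not perfect (439 ≠ 2165)


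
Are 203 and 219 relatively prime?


Euclidean algorithm:
219 = 1 * 203 + 16
203 = 12 * 16 + 11
16 = 1 * 11 + 5
11 = 2 * 5 + 1
5 = 5 * 1 + 0
GCD(203, 219) = 1

Yes, coprime (GCD = 1)


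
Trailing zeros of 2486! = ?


floor(2486/5) = 497
floor(2486/25) = 99
floor(2486/125) = 19
floor(2486/625) = 3
Total = 618

618 trailing zeros


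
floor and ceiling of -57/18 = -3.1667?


-57/18 = -3.1667
floor = -4
ceil = -3

floor = -4, ceil = -3


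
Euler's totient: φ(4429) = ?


4429 = 43 × 103
Prime factors: 43, 103
φ(4429) = 4429 × (1-1/43) × (1-1/103)
= 4429 × 42/43 × 102/103 = 4284

φ(4429) = 4284


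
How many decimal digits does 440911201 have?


440911201 has 9 digits in base 10
floor(log10(440911201)) + 1 = floor(8.6444) + 1 = 9

9 digits (base 10)


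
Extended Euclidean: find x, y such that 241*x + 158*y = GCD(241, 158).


Tabular extended Euclidean (each row: r = 241*s + 158*t):
r=241, s=1, t=0
r=158, s=0, t=1
q=1: r=83, s=1, t=-1   [241*(1) + 158*(-1) = 83]
q=1: r=75, s=-1, t=2   [241*(-1) + 158*(2) = 75]
q=1: r=8, s=2, t=-3   [241*(2) + 158*(-3) = 8]
q=9: r=3, s=-19, t=29   [241*(-19) + 158*(29) = 3]
q=2: r=2, s=40, t=-61   [241*(40) + 158*(-61) = 2]
q=1: r=1, s=-59, t=90   [241*(-59) + 158*(90) = 1]
q=2: r=0, s=158, t=-241   [241*(158) + 158*(-241) = 0]
GCD = 1; from the row with r=1: x=-59, y=90
Check: 241*(-59) + 158*(90) = -14219 + 14220 = 1

GCD = 1, x = -59, y = 90


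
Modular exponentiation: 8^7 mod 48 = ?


8^1 mod 48 = 8
8^2 mod 48 = 16
8^3 mod 48 = 32
8^4 mod 48 = 16
8^5 mod 48 = 32
8^6 mod 48 = 16
8^7 mod 48 = 32


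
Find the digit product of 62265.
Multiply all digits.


6 × 2 × 2 × 6 × 5 = 720


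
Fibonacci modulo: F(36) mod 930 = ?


F(k) mod 930 for k=1..36:
1, 1, 2, 3, 5, 8, 13, 21, 34, 55, 89, 144, 233, 377, 610, 57, 667, 724, 461, 255, 716, 41, 757, 798, 625, 493, 188, 681, 869, 620, 559, 249, 808, 127, 5, 132
F(36) mod 930 = 132


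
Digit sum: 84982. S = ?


8 + 4 + 9 + 8 + 2 = 31


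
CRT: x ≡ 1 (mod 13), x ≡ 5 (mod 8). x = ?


M = 13*8 = 104
M1 = M/13 = 8, M2 = M/8 = 13
M1^(-1) mod 13 = 5, M2^(-1) mod 8 = 5
x = 1*8*5 + 5*13*5 = 365
365 mod 104 = 53
Check: 53 mod 13 = 1 ✓, 53 mod 8 = 5 ✓

x ≡ 53 (mod 104)


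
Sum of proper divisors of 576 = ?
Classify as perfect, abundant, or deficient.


Proper divisors: 1, 2, 3, 4, 6, 8, 9, 12, 16, 18, 24, 32, 36, 48, 64, 72, 96, 144, 192, 288
Sum = 1 + 2 + 3 + 4 + 6 + 8 + 9 + 12 + 16 + 18 + 24 + 32 + 36 + 48 + 64 + 72 + 96 + 144 + 192 + 288 = 1075
1075 > 576 → abundant

s(576) = 1075 (abundant)


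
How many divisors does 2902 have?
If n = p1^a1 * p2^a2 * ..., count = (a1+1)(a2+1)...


2902 = 2^1 × 1451^1
d(2902) = (1+1) × (1+1) = 4

4 divisors


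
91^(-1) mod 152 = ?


Use the extended Euclidean algorithm on (152, 91); each row r = 152*s + 91*t:
r=152, s=1, t=0
r=91, s=0, t=1
q=1: r=61, s=1, t=-1   [152*(1) + 91*(-1) = 61]
q=1: r=30, s=-1, t=2   [152*(-1) + 91*(2) = 30]
q=2: r=1, s=3, t=-5   [152*(3) + 91*(-5) = 1]
q=30: r=0, s=-91, t=152   [152*(-91) + 91*(152) = 0]
GCD = 1 with t = -5, so 91*(-5) ≡ 1 (mod 152)
Inverse = -5 mod 152 = 147
Check: 91 * 147 = 13377 ≡ 1 (mod 152)

91^(-1) ≡ 147 (mod 152)


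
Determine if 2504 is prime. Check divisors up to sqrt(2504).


2504 / 2 = 1252 (exact division)
2504 is NOT prime.

No, 2504 is not prime


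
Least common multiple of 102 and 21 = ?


GCD(102, 21) = 3
LCM = 102*21/3 = 2142/3 = 714

LCM = 714


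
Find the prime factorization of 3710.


3710 / 2 = 1855
1855 / 5 = 371
371 / 7 = 53
53 / 53 = 1
3710 = 2 × 5 × 7 × 53


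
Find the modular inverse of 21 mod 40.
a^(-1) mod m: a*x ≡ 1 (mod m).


Use the extended Euclidean algorithm on (40, 21); each row r = 40*s + 21*t:
r=40, s=1, t=0
r=21, s=0, t=1
q=1: r=19, s=1, t=-1   [40*(1) + 21*(-1) = 19]
q=1: r=2, s=-1, t=2   [40*(-1) + 21*(2) = 2]
q=9: r=1, s=10, t=-19   [40*(10) + 21*(-19) = 1]
q=2: r=0, s=-21, t=40   [40*(-21) + 21*(40) = 0]
GCD = 1 with t = -19, so 21*(-19) ≡ 1 (mod 40)
Inverse = -19 mod 40 = 21
Check: 21 * 21 = 441 ≡ 1 (mod 40)

21^(-1) ≡ 21 (mod 40)


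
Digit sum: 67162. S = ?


6 + 7 + 1 + 6 + 2 = 22


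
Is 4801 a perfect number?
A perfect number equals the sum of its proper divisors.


Proper divisors of 4801: 1
Sum = 1 = 1

No, 4801 is not perfect (1 ≠ 4801)


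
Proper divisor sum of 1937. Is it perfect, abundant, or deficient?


Proper divisors: 1, 13, 149
Sum = 1 + 13 + 149 = 163
163 < 1937 → deficient

s(1937) = 163 (deficient)


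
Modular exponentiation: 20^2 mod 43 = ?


20^1 mod 43 = 20
20^2 mod 43 = 13


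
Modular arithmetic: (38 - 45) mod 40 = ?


38 - 45 = -7
-7 mod 40 = 33


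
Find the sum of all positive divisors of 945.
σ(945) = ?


Divisors of 945: 1, 3, 5, 7, 9, 15, 21, 27, 35, 45, 63, 105, 135, 189, 315, 945
Sum = 1 + 3 + 5 + 7 + 9 + 15 + 21 + 27 + 35 + 45 + 63 + 105 + 135 + 189 + 315 + 945 = 1920

σ(945) = 1920


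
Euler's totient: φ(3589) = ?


3589 = 37 × 97
Prime factors: 37, 97
φ(3589) = 3589 × (1-1/37) × (1-1/97)
= 3589 × 36/37 × 96/97 = 3456

φ(3589) = 3456


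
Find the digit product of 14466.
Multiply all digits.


1 × 4 × 4 × 6 × 6 = 576


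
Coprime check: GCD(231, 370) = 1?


Euclidean algorithm:
370 = 1 * 231 + 139
231 = 1 * 139 + 92
139 = 1 * 92 + 47
92 = 1 * 47 + 45
47 = 1 * 45 + 2
45 = 22 * 2 + 1
2 = 2 * 1 + 0
GCD(231, 370) = 1

Yes, coprime (GCD = 1)


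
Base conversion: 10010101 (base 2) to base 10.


10010101 (base 2) = 149 (decimal)
149 (decimal) = 149 (base 10)


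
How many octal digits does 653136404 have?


653136404 in base 8 = 4673411024
Number of digits = 10

10 digits (base 8)


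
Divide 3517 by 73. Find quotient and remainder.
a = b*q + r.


3517 = 73 * 48 + 13
Check: 3504 + 13 = 3517

q = 48, r = 13


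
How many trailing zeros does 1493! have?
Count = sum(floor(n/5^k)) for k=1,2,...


floor(1493/5) = 298
floor(1493/25) = 59
floor(1493/125) = 11
floor(1493/625) = 2
Total = 370

370 trailing zeros


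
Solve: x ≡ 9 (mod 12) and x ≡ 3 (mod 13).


M = 12*13 = 156
M1 = M/12 = 13, M2 = M/13 = 12
M1^(-1) mod 12 = 1, M2^(-1) mod 13 = 12
x = 9*13*1 + 3*12*12 = 549
549 mod 156 = 81
Check: 81 mod 12 = 9 ✓, 81 mod 13 = 3 ✓

x ≡ 81 (mod 156)


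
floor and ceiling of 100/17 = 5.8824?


100/17 = 5.8824
floor = 5
ceil = 6

floor = 5, ceil = 6


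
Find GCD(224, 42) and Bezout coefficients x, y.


Tabular extended Euclidean (each row: r = 224*s + 42*t):
r=224, s=1, t=0
r=42, s=0, t=1
q=5: r=14, s=1, t=-5   [224*(1) + 42*(-5) = 14]
q=3: r=0, s=-3, t=16   [224*(-3) + 42*(16) = 0]
GCD = 14; from the row with r=14: x=1, y=-5
Check: 224*(1) + 42*(-5) = 224 - 210 = 14

GCD = 14, x = 1, y = -5


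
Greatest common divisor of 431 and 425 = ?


431 = 1 * 425 + 6
425 = 70 * 6 + 5
6 = 1 * 5 + 1
5 = 5 * 1 + 0
GCD = 1


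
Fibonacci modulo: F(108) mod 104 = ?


F(k) mod 104 for k=1..108:
1, 1, 2, 3, 5, 8, 13, 21, 34, 55, 89, 40, 25, 65, 90, 51, 37, 88, 21, 5, 26, 31, 57, 88, 41, 25, 66, 91, 53, 40, 93, 29, 18, 47, 65, 8, 73, 81, 50, 27, 77, 0, 77, 77, 50, 23, 73, 96, 65, 57, 18, 75, 93, 64, 53, 13, 66, 79, 41, 16, 57, 73, 26, 99, 21, 16, 37, 53, 90, 39, 25, 64, 89, 49, 34, 83, 13, 96, 5, 101, 2, 103, 1, 0, 1, 1, 2, 3, 5, 8, 13, 21, 34, 55, 89, 40, 25, 65, 90, 51, 37, 88, 21, 5, 26, 31, 57, 88
F(108) mod 104 = 88


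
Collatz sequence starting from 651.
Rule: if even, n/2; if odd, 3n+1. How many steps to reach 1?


651 → 1954 → 977 → 2932 → 1466 → 733 → 2200 → 1100 → 550 → 275 → 826 → 413 → 1240 → 620 → 310 → 155 → 466 → 233 → 700 → 350 → 175 → 526 → 263 → 790 → 395 → 1186 → 593 → 1780 → 890 → 445 → 1336 → 668 → 334 → 167 → 502 → 251 → 754 → 377 → 1132 → 566 → 283 → 850 → 425 → 1276 → 638 → 319 → 958 → 479 → 1438 → 719 → 2158 → 1079 → 3238 → 1619 → 4858 → 2429 → 7288 → 3644 → 1822 → 911 → 2734 → 1367 → 4102 → 2051 → 6154 → 3077 → 9232 → 4616 → 2308 → 1154 → 577 → 1732 → 866 → 433 → 1300 → 650 → 325 → 976 → 488 → 244 → 122 → 61 → 184 → 92 → 46 → 23 → 70 → 35 → 106 → 53 → 160 → 80 → 40 → 20 → 10 → 5 → 16 → 8 → 4 → 2 → 1
Total steps = 100

100 steps


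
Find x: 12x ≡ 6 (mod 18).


GCD(12, 18) = 6 divides 6
Divide: 2x ≡ 1 (mod 3)
x ≡ 2 (mod 3)


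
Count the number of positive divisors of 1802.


1802 = 2^1 × 17^1 × 53^1
d(1802) = (1+1) × (1+1) × (1+1) = 8

8 divisors


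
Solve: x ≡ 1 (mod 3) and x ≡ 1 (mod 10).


M = 3*10 = 30
M1 = M/3 = 10, M2 = M/10 = 3
M1^(-1) mod 3 = 1, M2^(-1) mod 10 = 7
x = 1*10*1 + 1*3*7 = 31
31 mod 30 = 1
Check: 1 mod 3 = 1 ✓, 1 mod 10 = 1 ✓

x ≡ 1 (mod 30)


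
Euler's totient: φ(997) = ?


997 = 997
Prime factors: 997
φ(997) = 997 × (1-1/997)
= 997 × 996/997 = 996

φ(997) = 996


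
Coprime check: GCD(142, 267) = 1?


Euclidean algorithm:
267 = 1 * 142 + 125
142 = 1 * 125 + 17
125 = 7 * 17 + 6
17 = 2 * 6 + 5
6 = 1 * 5 + 1
5 = 5 * 1 + 0
GCD(142, 267) = 1

Yes, coprime (GCD = 1)


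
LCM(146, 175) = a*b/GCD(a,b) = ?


GCD(146, 175) = 1
LCM = 146*175/1 = 25550/1 = 25550

LCM = 25550


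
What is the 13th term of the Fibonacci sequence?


Sequence: 1, 1, 2, 3, 5, 8, 13, 21, 34, 55, 89, 144, 233
F(13) = 233


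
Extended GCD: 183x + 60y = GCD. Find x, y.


Tabular extended Euclidean (each row: r = 183*s + 60*t):
r=183, s=1, t=0
r=60, s=0, t=1
q=3: r=3, s=1, t=-3   [183*(1) + 60*(-3) = 3]
q=20: r=0, s=-20, t=61   [183*(-20) + 60*(61) = 0]
GCD = 3; from the row with r=3: x=1, y=-3
Check: 183*(1) + 60*(-3) = 183 - 180 = 3

GCD = 3, x = 1, y = -3


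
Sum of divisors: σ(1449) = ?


Divisors of 1449: 1, 3, 7, 9, 21, 23, 63, 69, 161, 207, 483, 1449
Sum = 1 + 3 + 7 + 9 + 21 + 23 + 63 + 69 + 161 + 207 + 483 + 1449 = 2496

σ(1449) = 2496


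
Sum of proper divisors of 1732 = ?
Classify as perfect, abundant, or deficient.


Proper divisors: 1, 2, 4, 433, 866
Sum = 1 + 2 + 4 + 433 + 866 = 1306
1306 < 1732 → deficient

s(1732) = 1306 (deficient)


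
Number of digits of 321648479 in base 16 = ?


321648479 in base 16 = 132BF75F
Number of digits = 8

8 digits (base 16)


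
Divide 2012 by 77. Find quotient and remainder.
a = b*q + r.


2012 = 77 * 26 + 10
Check: 2002 + 10 = 2012

q = 26, r = 10


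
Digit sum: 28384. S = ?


2 + 8 + 3 + 8 + 4 = 25


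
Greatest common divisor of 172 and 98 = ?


172 = 1 * 98 + 74
98 = 1 * 74 + 24
74 = 3 * 24 + 2
24 = 12 * 2 + 0
GCD = 2


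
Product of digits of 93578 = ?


9 × 3 × 5 × 7 × 8 = 7560


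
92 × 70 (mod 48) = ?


92 × 70 = 6440
6440 mod 48 = 8


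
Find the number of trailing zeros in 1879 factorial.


floor(1879/5) = 375
floor(1879/25) = 75
floor(1879/125) = 15
floor(1879/625) = 3
Total = 468

468 trailing zeros


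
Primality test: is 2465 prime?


2465 / 5 = 493 (exact division)
2465 is NOT prime.

No, 2465 is not prime


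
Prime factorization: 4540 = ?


4540 / 2 = 2270
2270 / 2 = 1135
1135 / 5 = 227
227 / 227 = 1
4540 = 2^2 × 5 × 227


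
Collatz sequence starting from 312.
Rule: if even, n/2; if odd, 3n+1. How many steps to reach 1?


312 → 156 → 78 → 39 → 118 → 59 → 178 → 89 → 268 → 134 → 67 → 202 → 101 → 304 → 152 → 76 → 38 → 19 → 58 → 29 → 88 → 44 → 22 → 11 → 34 → 17 → 52 → 26 → 13 → 40 → 20 → 10 → 5 → 16 → 8 → 4 → 2 → 1
Total steps = 37

37 steps


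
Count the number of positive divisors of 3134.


3134 = 2^1 × 1567^1
d(3134) = (1+1) × (1+1) = 4

4 divisors


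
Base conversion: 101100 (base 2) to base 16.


101100 (base 2) = 44 (decimal)
44 (decimal) = 2C (base 16)


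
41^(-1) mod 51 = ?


Use the extended Euclidean algorithm on (51, 41); each row r = 51*s + 41*t:
r=51, s=1, t=0
r=41, s=0, t=1
q=1: r=10, s=1, t=-1   [51*(1) + 41*(-1) = 10]
q=4: r=1, s=-4, t=5   [51*(-4) + 41*(5) = 1]
q=10: r=0, s=41, t=-51   [51*(41) + 41*(-51) = 0]
GCD = 1 with t = 5, so 41*(5) ≡ 1 (mod 51)
Inverse = 5 mod 51 = 5
Check: 41 * 5 = 205 ≡ 1 (mod 51)

41^(-1) ≡ 5 (mod 51)


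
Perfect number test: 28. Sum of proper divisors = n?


Proper divisors of 28: 1, 2, 4, 7, 14
Sum = 1 + 2 + 4 + 7 + 14 = 28

Yes, 28 is perfect (28 = 28)


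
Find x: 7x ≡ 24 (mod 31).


GCD(7, 31) = 1, unique solution
a^(-1) mod 31 = 9
x = 9 * 24 mod 31 = 30

x ≡ 30 (mod 31)


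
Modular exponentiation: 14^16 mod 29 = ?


14^1 mod 29 = 14
14^2 mod 29 = 22
14^3 mod 29 = 18
14^4 mod 29 = 20
14^5 mod 29 = 19
14^6 mod 29 = 5
14^7 mod 29 = 12
14^8 mod 29 = 23
14^9 mod 29 = 3
14^10 mod 29 = 13
14^11 mod 29 = 8
14^12 mod 29 = 25
14^13 mod 29 = 2
14^14 mod 29 = 28
14^15 mod 29 = 15
14^16 mod 29 = 7


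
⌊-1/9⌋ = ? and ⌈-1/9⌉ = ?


-1/9 = -0.1111
floor = -1
ceil = 0

floor = -1, ceil = 0


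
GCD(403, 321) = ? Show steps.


403 = 1 * 321 + 82
321 = 3 * 82 + 75
82 = 1 * 75 + 7
75 = 10 * 7 + 5
7 = 1 * 5 + 2
5 = 2 * 2 + 1
2 = 2 * 1 + 0
GCD = 1


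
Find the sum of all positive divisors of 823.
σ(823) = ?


Divisors of 823: 1, 823
Sum = 1 + 823 = 824

σ(823) = 824


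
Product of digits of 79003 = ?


7 × 9 × 0 × 0 × 3 = 0


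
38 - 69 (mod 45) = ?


38 - 69 = -31
-31 mod 45 = 14


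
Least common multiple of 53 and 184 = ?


GCD(53, 184) = 1
LCM = 53*184/1 = 9752/1 = 9752

LCM = 9752


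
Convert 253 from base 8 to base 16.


253 (base 8) = 171 (decimal)
171 (decimal) = AB (base 16)


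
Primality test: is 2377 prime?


Check divisors up to sqrt(2377) = 48.7545
No divisors found.
2377 is prime.

Yes, 2377 is prime


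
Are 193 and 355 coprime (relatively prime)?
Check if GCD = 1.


Euclidean algorithm:
355 = 1 * 193 + 162
193 = 1 * 162 + 31
162 = 5 * 31 + 7
31 = 4 * 7 + 3
7 = 2 * 3 + 1
3 = 3 * 1 + 0
GCD(193, 355) = 1

Yes, coprime (GCD = 1)


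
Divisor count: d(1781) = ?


1781 = 13^1 × 137^1
d(1781) = (1+1) × (1+1) = 4

4 divisors


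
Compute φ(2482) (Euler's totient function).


2482 = 2 × 17 × 73
Prime factors: 2, 17, 73
φ(2482) = 2482 × (1-1/2) × (1-1/17) × (1-1/73)
= 2482 × 1/2 × 16/17 × 72/73 = 1152

φ(2482) = 1152


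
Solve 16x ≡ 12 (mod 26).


GCD(16, 26) = 2 divides 12
Divide: 8x ≡ 6 (mod 13)
x ≡ 4 (mod 13)


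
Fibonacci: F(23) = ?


Sequence: 1, 1, 2, 3, 5, 8, 13, 21, 34, 55, 89, 144, 233, 377, 610, 987, 1597, 2584, 4181, 6765, 10946, 17711, 28657
F(23) = 28657


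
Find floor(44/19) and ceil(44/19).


44/19 = 2.3158
floor = 2
ceil = 3

floor = 2, ceil = 3


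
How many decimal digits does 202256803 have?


202256803 has 9 digits in base 10
floor(log10(202256803)) + 1 = floor(8.3059) + 1 = 9

9 digits (base 10)


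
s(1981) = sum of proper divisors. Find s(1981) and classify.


Proper divisors: 1, 7, 283
Sum = 1 + 7 + 283 = 291
291 < 1981 → deficient

s(1981) = 291 (deficient)


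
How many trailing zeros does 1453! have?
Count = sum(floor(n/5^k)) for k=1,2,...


floor(1453/5) = 290
floor(1453/25) = 58
floor(1453/125) = 11
floor(1453/625) = 2
Total = 361

361 trailing zeros


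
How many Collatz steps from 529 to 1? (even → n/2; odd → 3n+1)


529 → 1588 → 794 → 397 → 1192 → 596 → 298 → 149 → 448 → 224 → 112 → 56 → 28 → 14 → 7 → 22 → 11 → 34 → 17 → 52 → 26 → 13 → 40 → 20 → 10 → 5 → 16 → 8 → 4 → 2 → 1
Total steps = 30

30 steps


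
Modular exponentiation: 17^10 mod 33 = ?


17^1 mod 33 = 17
17^2 mod 33 = 25
17^3 mod 33 = 29
17^4 mod 33 = 31
17^5 mod 33 = 32
17^6 mod 33 = 16
17^7 mod 33 = 8
17^8 mod 33 = 4
17^9 mod 33 = 2
17^10 mod 33 = 1


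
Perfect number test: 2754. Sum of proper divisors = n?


Proper divisors of 2754: 1, 2, 3, 6, 9, 17, 18, 27, 34, 51, 54, 81, 102, 153, 162, 306, 459, 918, 1377
Sum = 1 + 2 + 3 + 6 + 9 + 17 + 18 + 27 + 34 + 51 + 54 + 81 + 102 + 153 + 162 + 306 + 459 + 918 + 1377 = 3780

No, 2754 is not perfect (3780 ≠ 2754)


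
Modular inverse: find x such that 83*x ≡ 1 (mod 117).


Use the extended Euclidean algorithm on (117, 83); each row r = 117*s + 83*t:
r=117, s=1, t=0
r=83, s=0, t=1
q=1: r=34, s=1, t=-1   [117*(1) + 83*(-1) = 34]
q=2: r=15, s=-2, t=3   [117*(-2) + 83*(3) = 15]
q=2: r=4, s=5, t=-7   [117*(5) + 83*(-7) = 4]
q=3: r=3, s=-17, t=24   [117*(-17) + 83*(24) = 3]
q=1: r=1, s=22, t=-31   [117*(22) + 83*(-31) = 1]
q=3: r=0, s=-83, t=117   [117*(-83) + 83*(117) = 0]
GCD = 1 with t = -31, so 83*(-31) ≡ 1 (mod 117)
Inverse = -31 mod 117 = 86
Check: 83 * 86 = 7138 ≡ 1 (mod 117)

83^(-1) ≡ 86 (mod 117)


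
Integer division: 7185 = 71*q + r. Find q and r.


7185 = 71 * 101 + 14
Check: 7171 + 14 = 7185

q = 101, r = 14


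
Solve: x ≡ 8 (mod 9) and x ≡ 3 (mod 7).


M = 9*7 = 63
M1 = M/9 = 7, M2 = M/7 = 9
M1^(-1) mod 9 = 4, M2^(-1) mod 7 = 4
x = 8*7*4 + 3*9*4 = 332
332 mod 63 = 17
Check: 17 mod 9 = 8 ✓, 17 mod 7 = 3 ✓

x ≡ 17 (mod 63)


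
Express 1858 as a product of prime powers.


1858 / 2 = 929
929 / 929 = 1
1858 = 2 × 929


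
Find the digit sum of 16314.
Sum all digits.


1 + 6 + 3 + 1 + 4 = 15


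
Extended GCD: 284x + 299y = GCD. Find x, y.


Tabular extended Euclidean (each row: r = 284*s + 299*t):
r=284, s=1, t=0
r=299, s=0, t=1
q=0: r=284, s=1, t=0   [284*(1) + 299*(0) = 284]
q=1: r=15, s=-1, t=1   [284*(-1) + 299*(1) = 15]
q=18: r=14, s=19, t=-18   [284*(19) + 299*(-18) = 14]
q=1: r=1, s=-20, t=19   [284*(-20) + 299*(19) = 1]
q=14: r=0, s=299, t=-284   [284*(299) + 299*(-284) = 0]
GCD = 1; from the row with r=1: x=-20, y=19
Check: 284*(-20) + 299*(19) = -5680 + 5681 = 1

GCD = 1, x = -20, y = 19
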